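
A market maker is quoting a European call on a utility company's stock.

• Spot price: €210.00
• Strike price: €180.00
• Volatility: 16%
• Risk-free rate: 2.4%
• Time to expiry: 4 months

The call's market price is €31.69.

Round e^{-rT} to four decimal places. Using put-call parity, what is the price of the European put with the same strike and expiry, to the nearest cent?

€0.25

e^(−rT) = e^(−0.024·0.3333) = 0.9920
Put-call parity: C − P = S − K·e^(−rT) = 210 − 180·0.9920 = 210 − 178.5600 = 31.4400
P = C − (C − P) = 31.69 − (31.4400) = 0.2500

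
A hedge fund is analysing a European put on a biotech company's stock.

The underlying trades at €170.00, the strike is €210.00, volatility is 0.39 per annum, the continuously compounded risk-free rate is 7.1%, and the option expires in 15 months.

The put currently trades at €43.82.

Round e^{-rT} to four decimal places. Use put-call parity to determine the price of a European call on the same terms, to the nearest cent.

€21.65

exp(−rT) = exp(−0.071·1.25) = 0.9151
Put-call parity: C − P = S − K·e^(−rT) = 170 − 210·0.9151 = 170 − 192.1710 = -22.1710
C = P + (C − P) = 43.82 + (-22.1710) = 21.6490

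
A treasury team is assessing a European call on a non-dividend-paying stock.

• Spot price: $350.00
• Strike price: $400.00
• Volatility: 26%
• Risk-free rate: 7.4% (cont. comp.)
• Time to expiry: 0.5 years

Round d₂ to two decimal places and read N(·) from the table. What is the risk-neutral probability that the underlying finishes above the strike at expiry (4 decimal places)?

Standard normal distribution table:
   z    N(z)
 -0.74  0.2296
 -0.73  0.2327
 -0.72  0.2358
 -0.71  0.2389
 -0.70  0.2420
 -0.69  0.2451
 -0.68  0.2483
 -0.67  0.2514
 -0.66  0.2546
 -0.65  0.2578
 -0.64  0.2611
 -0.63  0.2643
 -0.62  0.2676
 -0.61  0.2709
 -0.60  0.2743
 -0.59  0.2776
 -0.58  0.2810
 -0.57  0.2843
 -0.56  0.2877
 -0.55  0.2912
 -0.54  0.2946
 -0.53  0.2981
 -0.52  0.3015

0.2676

σ√T = 0.26·√0.5 = 0.1838
d₁ = [ln(350/400) + (0.074 + ½·0.26²)·0.5] / (σ√T) = (-0.1335 + 0.0539) / 0.1838 = -0.4331 which rounds to -0.43
d₂ = -0.4331 − 0.1838 = -0.6170 which rounds to -0.62
Risk-neutral Pr[S_T > K] = N(d₂) = N(-0.62) = 0.2676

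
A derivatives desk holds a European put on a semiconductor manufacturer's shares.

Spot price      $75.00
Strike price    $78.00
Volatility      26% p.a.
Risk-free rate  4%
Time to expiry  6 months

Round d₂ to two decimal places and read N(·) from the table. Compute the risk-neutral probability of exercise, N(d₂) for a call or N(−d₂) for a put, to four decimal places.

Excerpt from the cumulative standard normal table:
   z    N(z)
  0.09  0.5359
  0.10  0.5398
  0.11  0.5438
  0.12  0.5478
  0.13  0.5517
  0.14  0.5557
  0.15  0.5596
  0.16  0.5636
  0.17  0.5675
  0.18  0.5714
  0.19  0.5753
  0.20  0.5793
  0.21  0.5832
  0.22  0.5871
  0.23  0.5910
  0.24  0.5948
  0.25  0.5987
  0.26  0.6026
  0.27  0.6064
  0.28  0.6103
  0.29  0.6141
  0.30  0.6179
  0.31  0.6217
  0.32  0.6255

σ√T = 0.26 × 0.7071 = 0.1838
ln(S/K) + (r + σ²/2)T = ln(75/78) + (0.04 + 0.26²/2)·0.5 = -0.0392 + 0.0369 = -0.0023
d₁ = -0.0023 / 0.1838 = -0.0126 → -0.01
d₂ = d₁ − σ√T = -0.0126 − 0.1838 = -0.1965 → -0.20
Risk-neutral Pr[S_T < K] = N(−d₂) = N(0.20) = 0.5793

0.5793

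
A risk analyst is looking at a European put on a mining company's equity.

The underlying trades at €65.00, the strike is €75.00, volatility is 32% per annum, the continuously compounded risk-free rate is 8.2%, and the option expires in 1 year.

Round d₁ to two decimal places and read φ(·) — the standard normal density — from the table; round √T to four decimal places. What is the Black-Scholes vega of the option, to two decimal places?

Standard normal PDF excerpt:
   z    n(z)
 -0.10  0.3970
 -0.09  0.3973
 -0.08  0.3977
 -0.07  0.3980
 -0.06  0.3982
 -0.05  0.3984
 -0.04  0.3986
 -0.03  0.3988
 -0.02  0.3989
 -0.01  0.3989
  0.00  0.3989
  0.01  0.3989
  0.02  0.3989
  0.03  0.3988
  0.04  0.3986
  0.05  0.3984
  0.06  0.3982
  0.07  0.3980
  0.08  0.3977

25.92

σ√T = 0.32·√1 = 0.3200
d₁ = [ln(65/75) + (0.082 + 0.32²/2)·1] / 0.3200 = [-0.1431 + 0.1332] / 0.3200 = -0.0309 which rounds to -0.03
√T = √1 = 1.0000
φ(d₁) = φ(-0.03) = 0.3988
vega = S·φ(d₁)·√T = 65·0.3988·1.0000 = 25.9220
(Vega is the same for a European call and put with the same parameters.)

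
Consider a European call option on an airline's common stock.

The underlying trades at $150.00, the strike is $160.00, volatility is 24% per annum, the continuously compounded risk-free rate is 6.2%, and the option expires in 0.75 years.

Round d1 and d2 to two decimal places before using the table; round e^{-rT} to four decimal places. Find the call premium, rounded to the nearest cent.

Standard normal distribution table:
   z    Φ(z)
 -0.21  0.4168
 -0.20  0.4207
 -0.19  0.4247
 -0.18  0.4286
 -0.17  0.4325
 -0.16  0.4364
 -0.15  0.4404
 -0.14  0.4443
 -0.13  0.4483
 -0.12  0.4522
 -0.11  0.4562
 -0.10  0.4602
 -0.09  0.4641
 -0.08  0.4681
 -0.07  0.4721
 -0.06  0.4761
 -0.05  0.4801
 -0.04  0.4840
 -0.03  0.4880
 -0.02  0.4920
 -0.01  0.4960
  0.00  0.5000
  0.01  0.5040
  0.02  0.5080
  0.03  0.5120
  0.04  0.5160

$11.33

σ√T = 0.24 × 0.8660 = 0.2078
d₁ = [ln(150/160) + (0.062 + 0.24²/2)·0.75] / 0.2078 = [-0.0645 + 0.0681] / 0.2078 = 0.0171 → 0.02
d₂ = d₁ − σ√T = 0.0171 − 0.2078 = -0.1907 → -0.19
e^(−rT) = e^(−0.062·0.75) = 0.9546
C = 150·N(0.02) − 160·0.9546·N(-0.19) = 150·0.5080 − 160·0.9546·0.4247 = 76.2000 − 64.8670 = 11.3330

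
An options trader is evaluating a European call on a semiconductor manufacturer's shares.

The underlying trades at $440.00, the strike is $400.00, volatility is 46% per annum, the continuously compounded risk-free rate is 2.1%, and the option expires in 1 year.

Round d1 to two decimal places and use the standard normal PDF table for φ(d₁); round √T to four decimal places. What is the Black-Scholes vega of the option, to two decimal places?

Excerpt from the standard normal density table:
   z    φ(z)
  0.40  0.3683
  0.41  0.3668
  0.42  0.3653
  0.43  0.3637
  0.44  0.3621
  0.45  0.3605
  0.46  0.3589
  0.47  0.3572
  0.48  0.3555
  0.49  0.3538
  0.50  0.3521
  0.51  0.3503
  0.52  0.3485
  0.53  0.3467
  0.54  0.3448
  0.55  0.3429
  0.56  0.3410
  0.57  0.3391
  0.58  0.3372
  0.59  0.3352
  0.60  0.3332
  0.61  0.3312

σ√T = 0.46 × 1.0000 = 0.4600
d₁ = [ln(440/400) + (0.021 + 0.46²/2)·1] / 0.4600 = [0.0953 + 0.1268] / 0.4600 = 0.4828 ≈ 0.48
√T = √1 = 1.0000
φ(d₁) = φ(0.48) = 0.3555
vega = S·φ(d₁)·√T = 440·0.3555·1.0000 = 156.4200

156.42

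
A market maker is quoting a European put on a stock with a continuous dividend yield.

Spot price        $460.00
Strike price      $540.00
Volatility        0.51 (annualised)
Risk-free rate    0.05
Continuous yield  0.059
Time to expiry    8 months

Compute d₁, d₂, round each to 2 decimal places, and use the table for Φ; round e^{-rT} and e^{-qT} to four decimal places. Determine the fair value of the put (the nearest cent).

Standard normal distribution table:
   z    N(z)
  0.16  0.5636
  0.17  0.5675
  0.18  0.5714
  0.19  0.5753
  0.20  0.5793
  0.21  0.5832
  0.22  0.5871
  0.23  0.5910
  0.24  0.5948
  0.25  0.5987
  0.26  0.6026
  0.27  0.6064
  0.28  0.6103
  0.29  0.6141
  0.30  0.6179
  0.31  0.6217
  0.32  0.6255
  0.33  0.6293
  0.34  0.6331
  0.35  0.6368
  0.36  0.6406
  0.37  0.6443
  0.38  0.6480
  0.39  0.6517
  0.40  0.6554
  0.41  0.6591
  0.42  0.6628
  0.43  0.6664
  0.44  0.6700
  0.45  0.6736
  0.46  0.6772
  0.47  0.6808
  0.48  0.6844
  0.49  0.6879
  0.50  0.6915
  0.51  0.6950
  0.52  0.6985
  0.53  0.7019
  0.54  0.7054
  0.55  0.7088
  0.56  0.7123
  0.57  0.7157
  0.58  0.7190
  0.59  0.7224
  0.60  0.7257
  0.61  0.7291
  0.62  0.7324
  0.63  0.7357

σ√T = 0.51 × 0.8165 = 0.4164
d₁ = [ln(460/540) + (0.05 − 0.059 + 0.51²/2)·0.6667] / 0.4164 = [-0.1603 + 0.0807] / 0.4164 = -0.1913 which rounds to -0.19
d₂ = d₁ − σ√T = -0.1913 − 0.4164 = -0.6077 which rounds to -0.61
e^(−qT) = e^(−0.059·0.6667) = 0.9614;  e^(−rT) = e^(−0.05·0.6667) = 0.9672
N(−d₂) = N(0.61) = 0.7291;  N(−d₁) = N(0.19) = 0.5753
P = 540·0.9672·0.7291 − 460·0.9614·0.5753 = 380.8002 − 254.4230 = 126.3772

$126.38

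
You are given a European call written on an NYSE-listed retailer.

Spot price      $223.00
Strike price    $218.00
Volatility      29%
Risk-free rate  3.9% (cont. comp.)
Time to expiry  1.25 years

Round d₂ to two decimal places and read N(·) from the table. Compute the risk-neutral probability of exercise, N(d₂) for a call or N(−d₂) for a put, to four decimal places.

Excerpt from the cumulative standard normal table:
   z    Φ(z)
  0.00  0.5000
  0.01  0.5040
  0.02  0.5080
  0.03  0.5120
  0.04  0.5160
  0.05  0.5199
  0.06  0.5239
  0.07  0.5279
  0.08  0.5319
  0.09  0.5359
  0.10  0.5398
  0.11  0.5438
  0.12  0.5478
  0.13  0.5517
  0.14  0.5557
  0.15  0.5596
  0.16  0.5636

σ√T = 0.29 × 1.1180 = 0.3242
d₁ = [ln(223/218) + (0.039 + ½·0.29²)·1.25] / (σ√T) = (0.0227 + 0.1013) / 0.3242 = 0.3824 ⇒ 0.38
d₂ = 0.3824 − 0.3242 = 0.0582 ⇒ 0.06
Pr(exercise) under Q = N(d₂) = 0.5239

0.5239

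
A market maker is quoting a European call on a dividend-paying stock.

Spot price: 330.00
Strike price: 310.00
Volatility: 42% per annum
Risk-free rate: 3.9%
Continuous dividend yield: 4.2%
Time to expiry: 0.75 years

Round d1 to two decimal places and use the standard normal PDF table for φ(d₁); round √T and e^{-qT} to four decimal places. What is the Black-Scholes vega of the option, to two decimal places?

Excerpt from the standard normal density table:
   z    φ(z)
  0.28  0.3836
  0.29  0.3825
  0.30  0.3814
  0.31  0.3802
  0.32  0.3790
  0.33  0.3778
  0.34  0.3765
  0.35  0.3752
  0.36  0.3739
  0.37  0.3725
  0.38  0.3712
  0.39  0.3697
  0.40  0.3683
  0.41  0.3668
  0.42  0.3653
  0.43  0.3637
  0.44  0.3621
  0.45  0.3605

σ√T = 0.42·√0.75 = 0.3637
ln(S/K) + (r − q + σ²/2)T = ln(330/310) + (0.039 − 0.042 + 0.42²/2)·0.75 = 0.0625 + 0.0639 = 0.1264
d₁ = 0.1264 / 0.3637 = 0.3476 which rounds to 0.35
√T = √0.75 = 0.8660
φ(d₁) = φ(0.35) = 0.3752
e^(−qT) = e^(−0.042·0.75) = 0.9690
vega = S·e^(−qT)·φ(d₁)·√T = 330·0.9690·0.3752·0.8660 = 103.9007

103.90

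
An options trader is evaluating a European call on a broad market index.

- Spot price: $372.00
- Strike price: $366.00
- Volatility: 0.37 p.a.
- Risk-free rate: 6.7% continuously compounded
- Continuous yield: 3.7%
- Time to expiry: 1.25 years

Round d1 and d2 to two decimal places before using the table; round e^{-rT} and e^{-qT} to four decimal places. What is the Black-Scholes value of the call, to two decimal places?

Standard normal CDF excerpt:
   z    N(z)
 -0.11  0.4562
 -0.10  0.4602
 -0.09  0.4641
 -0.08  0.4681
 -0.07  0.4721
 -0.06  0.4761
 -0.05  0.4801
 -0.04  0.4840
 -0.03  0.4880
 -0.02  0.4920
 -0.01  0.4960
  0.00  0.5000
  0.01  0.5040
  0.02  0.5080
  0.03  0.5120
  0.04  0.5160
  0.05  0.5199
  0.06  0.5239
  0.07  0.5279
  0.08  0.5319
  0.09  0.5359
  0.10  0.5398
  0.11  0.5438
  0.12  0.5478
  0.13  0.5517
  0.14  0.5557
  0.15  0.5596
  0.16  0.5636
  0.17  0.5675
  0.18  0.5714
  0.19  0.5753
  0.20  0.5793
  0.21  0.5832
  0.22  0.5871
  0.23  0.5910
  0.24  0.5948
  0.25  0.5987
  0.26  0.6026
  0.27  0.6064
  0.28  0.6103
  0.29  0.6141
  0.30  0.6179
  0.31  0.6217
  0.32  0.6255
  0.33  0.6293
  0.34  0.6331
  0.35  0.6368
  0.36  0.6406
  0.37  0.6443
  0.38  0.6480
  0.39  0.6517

σ√T = 0.37 × 1.1180 = 0.4137
d₁ = [ln(372/366) + (0.067 − 0.037 + 0.37²/2)·1.25] / 0.4137 = [0.0163 + 0.1231] / 0.4137 = 0.3368 which rounds to 0.34
d₂ = d₁ − σ√T = 0.3368 − 0.4137 = -0.0769 which rounds to -0.08
e^(−qT) = e^(−0.037·1.25) = 0.9548;  e^(−rT) = e^(−0.067·1.25) = 0.9197
N(d₁) = N(0.34) = 0.6331;  N(d₂) = N(-0.08) = 0.4681
C = 372·0.9548·0.6331 − 366·0.9197·0.4681 = 224.8680 − 157.5672 = 67.3008

$67.30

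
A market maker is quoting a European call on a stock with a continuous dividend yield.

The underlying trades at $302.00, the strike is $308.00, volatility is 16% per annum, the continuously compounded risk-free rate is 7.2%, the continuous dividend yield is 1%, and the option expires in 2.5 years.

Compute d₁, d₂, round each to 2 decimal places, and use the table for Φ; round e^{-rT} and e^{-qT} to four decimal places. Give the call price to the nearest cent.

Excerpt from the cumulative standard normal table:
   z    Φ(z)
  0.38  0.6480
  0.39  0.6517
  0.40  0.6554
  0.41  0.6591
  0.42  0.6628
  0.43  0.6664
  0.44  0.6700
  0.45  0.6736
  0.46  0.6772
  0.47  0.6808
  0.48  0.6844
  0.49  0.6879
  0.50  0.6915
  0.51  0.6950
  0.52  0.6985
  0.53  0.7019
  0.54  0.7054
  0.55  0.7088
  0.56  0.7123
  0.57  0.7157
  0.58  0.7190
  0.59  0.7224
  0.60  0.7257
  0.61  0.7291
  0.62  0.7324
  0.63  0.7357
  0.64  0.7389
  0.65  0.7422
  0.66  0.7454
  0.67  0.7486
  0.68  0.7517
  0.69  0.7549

σ√T = 0.16 × 1.5811 = 0.2530
d₁ = [ln(302/308) + (0.072 − 0.01 + ½·0.16²)·2.5] / (σ√T) = (-0.0197 + 0.1870) / 0.2530 = 0.6614 ≈ 0.66
d₂ = 0.6614 − 0.2530 = 0.4084 ≈ 0.41
exp(−qT) = exp(−0.01·2.5) = 0.9753;  exp(−rT) = exp(−0.072·2.5) = 0.8353
N(d₁) = N(0.66) = 0.7454;  N(d₂) = N(0.41) = 0.6591
C = 302·0.9753·0.7454 − 308·0.8353·0.6591 = 219.5506 − 169.5682 = 49.9823

$49.98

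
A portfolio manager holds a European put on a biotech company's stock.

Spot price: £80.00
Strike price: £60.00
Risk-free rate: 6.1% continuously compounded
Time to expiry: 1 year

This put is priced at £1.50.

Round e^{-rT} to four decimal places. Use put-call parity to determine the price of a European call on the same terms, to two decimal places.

£25.05

exp(−rT) = exp(−0.061·1) = 0.9408
Put-call parity: C − P = S − K·e^(−rT) = 80 − 60·0.9408 = 80 − 56.4480 = 23.5520
C = P + (C − P) = 1.50 + (23.5520) = 25.0520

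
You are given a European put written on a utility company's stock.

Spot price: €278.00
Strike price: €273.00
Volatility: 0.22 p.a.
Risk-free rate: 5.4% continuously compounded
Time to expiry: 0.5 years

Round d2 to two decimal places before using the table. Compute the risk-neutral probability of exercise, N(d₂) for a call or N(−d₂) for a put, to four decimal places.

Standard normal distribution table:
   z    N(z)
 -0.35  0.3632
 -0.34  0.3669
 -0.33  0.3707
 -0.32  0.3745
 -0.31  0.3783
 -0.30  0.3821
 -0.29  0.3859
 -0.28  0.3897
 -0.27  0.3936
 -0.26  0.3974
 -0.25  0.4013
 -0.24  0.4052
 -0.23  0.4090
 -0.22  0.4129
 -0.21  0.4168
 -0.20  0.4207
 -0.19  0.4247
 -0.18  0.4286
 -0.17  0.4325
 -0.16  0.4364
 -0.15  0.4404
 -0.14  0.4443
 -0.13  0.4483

σ√T = 0.22·√0.5 = 0.1556
d₁ = [ln(278/273) + (0.054 + ½·0.22²)·0.5] / (σ√T) = (0.0181 + 0.0391) / 0.1556 = 0.3680 which rounds to 0.37
d₂ = 0.3680 − 0.1556 = 0.2124 which rounds to 0.21
Pr(exercise) under Q = N(−d₂) = N(-0.21) = 0.4168

0.4168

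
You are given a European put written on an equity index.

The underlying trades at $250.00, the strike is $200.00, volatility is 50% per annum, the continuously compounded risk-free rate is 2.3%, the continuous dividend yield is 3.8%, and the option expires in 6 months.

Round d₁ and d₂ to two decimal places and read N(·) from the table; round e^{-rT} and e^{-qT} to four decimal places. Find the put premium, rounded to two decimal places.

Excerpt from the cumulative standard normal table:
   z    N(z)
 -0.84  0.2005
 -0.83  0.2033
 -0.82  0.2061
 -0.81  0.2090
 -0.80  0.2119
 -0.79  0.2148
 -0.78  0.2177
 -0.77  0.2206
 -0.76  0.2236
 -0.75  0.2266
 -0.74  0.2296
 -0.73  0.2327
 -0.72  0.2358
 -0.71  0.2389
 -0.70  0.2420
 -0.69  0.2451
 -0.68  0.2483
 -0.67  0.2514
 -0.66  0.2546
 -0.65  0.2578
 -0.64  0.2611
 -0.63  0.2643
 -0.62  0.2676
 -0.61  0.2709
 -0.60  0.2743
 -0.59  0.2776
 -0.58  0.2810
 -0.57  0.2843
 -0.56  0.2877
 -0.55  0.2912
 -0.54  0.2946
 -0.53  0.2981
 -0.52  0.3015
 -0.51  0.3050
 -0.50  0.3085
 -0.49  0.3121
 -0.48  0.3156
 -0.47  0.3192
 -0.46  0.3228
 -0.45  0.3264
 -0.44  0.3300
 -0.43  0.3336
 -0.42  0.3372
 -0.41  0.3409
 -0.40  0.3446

σ√T = 0.5·√0.5 = 0.3536
d₁ = [ln(250/200) + (0.023 − 0.038 + 0.5²/2)·0.5] / 0.3536 = [0.2231 + 0.0550] / 0.3536 = 0.7867 ⇒ 0.79
d₂ = d₁ − σ√T = 0.7867 − 0.3536 = 0.4332 ⇒ 0.43
exp(−qT) = exp(−0.038·0.5) = 0.9812;  exp(−rT) = exp(−0.023·0.5) = 0.9886
N(−d₂) = N(-0.43) = 0.3336;  N(−d₁) = N(-0.79) = 0.2148
P = 200·0.9886·0.3336 − 250·0.9812·0.2148 = 65.9594 − 52.6904 = 13.2690

$13.27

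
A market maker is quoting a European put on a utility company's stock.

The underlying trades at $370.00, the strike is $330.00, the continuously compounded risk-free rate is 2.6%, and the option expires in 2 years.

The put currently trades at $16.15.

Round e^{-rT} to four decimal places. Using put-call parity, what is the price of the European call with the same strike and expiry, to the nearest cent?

$72.88

e^(−rT) = e^(−0.026·2) = 0.9493
Put-call parity: C − P = S − K·e^(−rT) = 370 − 330·0.9493 = 370 − 313.2690 = 56.7310
C = P + (C − P) = 16.15 + (56.7310) = 72.8810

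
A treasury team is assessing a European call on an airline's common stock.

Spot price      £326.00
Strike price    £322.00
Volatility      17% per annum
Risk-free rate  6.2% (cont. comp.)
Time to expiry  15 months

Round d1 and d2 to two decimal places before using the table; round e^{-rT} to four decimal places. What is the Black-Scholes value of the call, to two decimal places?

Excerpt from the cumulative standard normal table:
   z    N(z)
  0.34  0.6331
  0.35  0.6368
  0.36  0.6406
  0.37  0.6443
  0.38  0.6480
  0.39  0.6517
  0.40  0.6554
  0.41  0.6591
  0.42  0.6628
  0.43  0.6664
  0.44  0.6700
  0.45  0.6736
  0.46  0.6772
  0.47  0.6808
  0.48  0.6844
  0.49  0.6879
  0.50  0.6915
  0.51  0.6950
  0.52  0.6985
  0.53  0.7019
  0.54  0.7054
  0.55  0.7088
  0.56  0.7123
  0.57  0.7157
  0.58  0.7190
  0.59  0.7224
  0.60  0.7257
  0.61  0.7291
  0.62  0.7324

£40.23

T = 1.25;  σ√T = 0.1901
d₁ = [ln(326/322) + (0.062 + ½·0.17²)·1.25] / (σ√T) = (0.0123 + 0.0956) / 0.1901 = 0.5677 → 0.57
d₂ = 0.5677 − 0.1901 = 0.3777 → 0.38
exp(−rT) = exp(−0.062·1.25) = 0.9254
N(d₁) = N(0.57) = 0.7157;  N(d₂) = N(0.38) = 0.6480
C = 326·0.7157 − 322·0.9254·0.6480 = 233.3182 − 193.0903 = 40.2279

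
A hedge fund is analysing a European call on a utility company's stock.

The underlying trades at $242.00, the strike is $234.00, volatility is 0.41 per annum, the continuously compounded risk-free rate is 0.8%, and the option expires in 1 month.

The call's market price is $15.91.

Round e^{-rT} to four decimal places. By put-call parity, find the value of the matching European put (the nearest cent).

e^(−rT) = e^(−0.008·0.08333) = 0.9993
Put-call parity: C − P = S − K·e^(−rT) = 242 − 234·0.9993 = 242 − 233.8362 = 8.1638
P = C − (C − P) = 15.91 − (8.1638) = 7.7462

$7.75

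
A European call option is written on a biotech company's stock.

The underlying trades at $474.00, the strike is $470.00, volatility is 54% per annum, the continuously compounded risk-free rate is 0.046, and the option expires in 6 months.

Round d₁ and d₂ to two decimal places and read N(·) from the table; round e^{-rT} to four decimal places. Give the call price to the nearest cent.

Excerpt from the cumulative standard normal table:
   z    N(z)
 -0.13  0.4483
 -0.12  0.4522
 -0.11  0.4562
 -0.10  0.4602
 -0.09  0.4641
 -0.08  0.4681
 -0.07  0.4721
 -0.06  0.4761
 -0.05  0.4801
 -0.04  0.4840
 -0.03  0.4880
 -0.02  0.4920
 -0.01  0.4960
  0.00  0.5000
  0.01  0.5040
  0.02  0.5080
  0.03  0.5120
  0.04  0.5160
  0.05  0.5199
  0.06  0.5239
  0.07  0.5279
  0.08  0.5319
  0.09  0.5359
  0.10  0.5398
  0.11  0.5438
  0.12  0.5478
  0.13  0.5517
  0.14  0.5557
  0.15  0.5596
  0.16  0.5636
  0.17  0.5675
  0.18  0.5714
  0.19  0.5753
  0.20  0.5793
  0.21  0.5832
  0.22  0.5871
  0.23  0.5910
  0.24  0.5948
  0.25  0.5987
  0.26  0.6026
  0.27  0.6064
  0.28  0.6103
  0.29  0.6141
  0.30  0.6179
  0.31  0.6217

σ√T = 0.54 × 0.7071 = 0.3818
d₁ = [ln(474/470) + (0.046 + ½·0.54²)·0.5] / (σ√T) = (0.0085 + 0.0959) / 0.3818 = 0.2733 which rounds to 0.27
d₂ = 0.2733 − 0.3818 = -0.1085 which rounds to -0.11
exp(−rT) = exp(−0.046·0.5) = 0.9773
N(d₁) = N(0.27) = 0.6064;  N(d₂) = N(-0.11) = 0.4562
C = 474·0.6064 − 470·0.9773·0.4562 = 287.4336 − 209.5468 = 77.8868

$77.89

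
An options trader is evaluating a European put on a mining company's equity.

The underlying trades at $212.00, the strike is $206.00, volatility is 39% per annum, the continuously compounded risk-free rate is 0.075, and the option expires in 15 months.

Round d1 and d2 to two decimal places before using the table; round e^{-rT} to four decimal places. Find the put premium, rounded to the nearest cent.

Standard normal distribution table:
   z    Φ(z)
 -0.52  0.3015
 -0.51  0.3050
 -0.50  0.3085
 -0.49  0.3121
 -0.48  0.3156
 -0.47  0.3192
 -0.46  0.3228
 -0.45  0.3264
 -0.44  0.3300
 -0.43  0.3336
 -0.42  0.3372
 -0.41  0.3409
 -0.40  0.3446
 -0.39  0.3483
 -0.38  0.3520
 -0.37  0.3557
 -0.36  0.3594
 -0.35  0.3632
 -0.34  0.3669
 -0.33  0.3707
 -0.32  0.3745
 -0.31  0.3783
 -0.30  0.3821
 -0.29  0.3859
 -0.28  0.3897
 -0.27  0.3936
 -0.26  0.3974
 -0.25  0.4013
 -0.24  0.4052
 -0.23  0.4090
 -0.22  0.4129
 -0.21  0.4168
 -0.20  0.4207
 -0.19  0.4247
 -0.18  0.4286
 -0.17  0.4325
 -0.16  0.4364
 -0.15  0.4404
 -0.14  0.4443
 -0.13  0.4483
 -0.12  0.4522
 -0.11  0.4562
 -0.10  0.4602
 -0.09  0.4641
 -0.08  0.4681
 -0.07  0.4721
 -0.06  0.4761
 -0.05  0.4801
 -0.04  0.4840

$23.90

σ√T = 0.39 × 1.1180 = 0.4360
d₁ = [ln(212/206) + (0.075 + 0.39²/2)·1.25] / 0.4360 = [0.0287 + 0.1888] / 0.4360 = 0.4989 → 0.50
d₂ = d₁ − σ√T = 0.4989 − 0.4360 = 0.0628 → 0.06
exp(−rT) = exp(−0.075·1.25) = 0.9105
P = 206·0.9105·N(-0.06) − 212·N(-0.50) = 206·0.9105·0.4761 − 212·0.3085 = 89.2987 − 65.4020 = 23.8967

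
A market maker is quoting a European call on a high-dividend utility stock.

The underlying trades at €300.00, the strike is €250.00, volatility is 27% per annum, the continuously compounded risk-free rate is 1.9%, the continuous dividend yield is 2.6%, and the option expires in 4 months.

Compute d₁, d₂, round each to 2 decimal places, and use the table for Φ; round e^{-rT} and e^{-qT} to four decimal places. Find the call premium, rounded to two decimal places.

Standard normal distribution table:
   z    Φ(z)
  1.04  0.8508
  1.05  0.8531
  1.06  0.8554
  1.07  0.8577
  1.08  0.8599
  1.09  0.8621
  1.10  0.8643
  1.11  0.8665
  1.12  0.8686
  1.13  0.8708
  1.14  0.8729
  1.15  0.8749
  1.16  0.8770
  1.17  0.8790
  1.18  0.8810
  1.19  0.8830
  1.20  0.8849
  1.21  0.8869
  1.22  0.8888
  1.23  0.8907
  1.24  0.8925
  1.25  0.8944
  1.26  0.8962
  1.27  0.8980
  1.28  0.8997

σ√T = 0.27 × 0.5774 = 0.1559
ln(S/K) + (r − q + σ²/2)T = ln(300/250) + (0.019 − 0.026 + 0.27²/2)·0.3333 = 0.1823 + 0.0098 = 0.1921
d₁ = 0.1921 / 0.1559 = 1.2326 ≈ 1.23
d₂ = d₁ − σ√T = 1.2326 − 0.1559 = 1.0767 ≈ 1.08
exp(−qT) = exp(−0.026·0.3333) = 0.9914;  exp(−rT) = exp(−0.019·0.3333) = 0.9937
N(d₁) = N(1.23) = 0.8907;  N(d₂) = N(1.08) = 0.8599
C = 300·0.9914·0.8907 − 250·0.9937·0.8599 = 264.9120 − 213.6207 = 51.2913

€51.29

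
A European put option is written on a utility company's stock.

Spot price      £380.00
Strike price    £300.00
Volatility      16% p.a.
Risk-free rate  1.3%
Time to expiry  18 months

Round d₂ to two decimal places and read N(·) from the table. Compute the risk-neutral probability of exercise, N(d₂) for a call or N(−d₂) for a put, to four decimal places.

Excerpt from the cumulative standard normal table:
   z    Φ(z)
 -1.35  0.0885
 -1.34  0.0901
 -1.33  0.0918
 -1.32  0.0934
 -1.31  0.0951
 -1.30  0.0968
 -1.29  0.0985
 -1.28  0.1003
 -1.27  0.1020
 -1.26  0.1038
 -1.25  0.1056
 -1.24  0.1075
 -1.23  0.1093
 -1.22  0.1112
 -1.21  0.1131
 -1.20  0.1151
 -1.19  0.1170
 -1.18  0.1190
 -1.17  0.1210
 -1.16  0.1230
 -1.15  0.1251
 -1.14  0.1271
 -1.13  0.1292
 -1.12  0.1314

σ√T = 0.16·√1.5 = 0.1960
d₁ = [ln(380/300) + (0.013 + 0.16²/2)·1.5] / 0.1960 = [0.2364 + 0.0387] / 0.1960 = 1.4038 ⇒ 1.40
d₂ = d₁ − σ√T = 1.4038 − 0.1960 = 1.2078 ⇒ 1.21
Risk-neutral Pr[S_T < K] = N(−d₂) = N(-1.21) = 0.1131

0.1131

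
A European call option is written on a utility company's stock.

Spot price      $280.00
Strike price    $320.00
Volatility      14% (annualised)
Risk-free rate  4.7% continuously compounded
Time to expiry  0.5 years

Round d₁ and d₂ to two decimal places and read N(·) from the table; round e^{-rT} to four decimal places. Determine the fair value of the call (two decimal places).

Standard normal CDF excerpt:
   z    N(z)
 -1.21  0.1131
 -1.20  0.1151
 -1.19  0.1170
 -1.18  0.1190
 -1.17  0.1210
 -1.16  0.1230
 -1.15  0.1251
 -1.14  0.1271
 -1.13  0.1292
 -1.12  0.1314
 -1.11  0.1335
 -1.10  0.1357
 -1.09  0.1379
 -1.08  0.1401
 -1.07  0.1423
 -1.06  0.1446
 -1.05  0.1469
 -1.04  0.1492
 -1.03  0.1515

$2.04

σ√T = 0.14·√0.5 = 0.0990
ln(S/K) + (r + σ²/2)T = ln(280/320) + (0.047 + 0.14²/2)·0.5 = -0.1335 + 0.0284 = -0.1051
d₁ = -0.1051 / 0.0990 = -1.0620 ⇒ -1.06
d₂ = d₁ − σ√T = -1.0620 − 0.0990 = -1.1610 ⇒ -1.16
e^(−rT) = e^(−0.047·0.5) = 0.9768
C = 280·N(-1.06) − 320·0.9768·N(-1.16) = 280·0.1446 − 320·0.9768·0.1230 = 40.4880 − 38.4468 = 2.0412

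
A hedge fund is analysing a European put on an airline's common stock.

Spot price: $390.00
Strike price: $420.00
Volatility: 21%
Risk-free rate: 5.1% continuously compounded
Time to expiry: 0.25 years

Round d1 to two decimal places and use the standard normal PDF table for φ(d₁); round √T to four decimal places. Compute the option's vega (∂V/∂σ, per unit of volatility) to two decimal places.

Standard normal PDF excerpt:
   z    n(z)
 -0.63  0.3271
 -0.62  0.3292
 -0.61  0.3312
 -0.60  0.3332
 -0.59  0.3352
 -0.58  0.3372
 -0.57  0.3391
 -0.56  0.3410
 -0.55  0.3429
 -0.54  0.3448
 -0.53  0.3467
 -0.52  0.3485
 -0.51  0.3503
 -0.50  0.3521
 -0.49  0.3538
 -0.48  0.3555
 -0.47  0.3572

67.61

T = 0.25;  σ√T = 0.1050
d₁ = [ln(390/420) + (0.051 + 0.21²/2)·0.25] / 0.1050 = [-0.0741 + 0.0183] / 0.1050 = -0.5319 ≈ -0.53
√T = √0.25 = 0.5000
φ(d₁) = φ(-0.53) = 0.3467
vega = S·φ(d₁)·√T = 390·0.3467·0.5000 = 67.6065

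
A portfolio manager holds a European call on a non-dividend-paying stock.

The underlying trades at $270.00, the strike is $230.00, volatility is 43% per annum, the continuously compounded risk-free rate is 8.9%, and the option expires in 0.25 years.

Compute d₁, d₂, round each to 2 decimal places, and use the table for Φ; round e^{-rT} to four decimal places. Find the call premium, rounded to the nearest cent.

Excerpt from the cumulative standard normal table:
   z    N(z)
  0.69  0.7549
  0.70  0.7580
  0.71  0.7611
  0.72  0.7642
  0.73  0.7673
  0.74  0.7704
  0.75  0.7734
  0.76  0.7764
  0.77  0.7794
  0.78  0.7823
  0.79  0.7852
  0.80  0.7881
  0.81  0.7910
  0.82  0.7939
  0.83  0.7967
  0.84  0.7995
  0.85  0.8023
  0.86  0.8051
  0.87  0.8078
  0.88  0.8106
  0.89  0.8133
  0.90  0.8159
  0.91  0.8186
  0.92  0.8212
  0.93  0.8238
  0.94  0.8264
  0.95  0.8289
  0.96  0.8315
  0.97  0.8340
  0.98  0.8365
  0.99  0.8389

σ√T = 0.43 × 0.5000 = 0.2150
d₁ = [ln(270/230) + (0.089 + 0.43²/2)·0.25] / 0.2150 = [0.1603 + 0.0454] / 0.2150 = 0.9568 → 0.96
d₂ = d₁ − σ√T = 0.9568 − 0.2150 = 0.7418 → 0.74
exp(−rT) = exp(−0.089·0.25) = 0.9780
C = 270·N(0.96) − 230·0.9780·N(0.74) = 270·0.8315 − 230·0.9780·0.7704 = 224.5050 − 173.2938 = 51.2112

$51.21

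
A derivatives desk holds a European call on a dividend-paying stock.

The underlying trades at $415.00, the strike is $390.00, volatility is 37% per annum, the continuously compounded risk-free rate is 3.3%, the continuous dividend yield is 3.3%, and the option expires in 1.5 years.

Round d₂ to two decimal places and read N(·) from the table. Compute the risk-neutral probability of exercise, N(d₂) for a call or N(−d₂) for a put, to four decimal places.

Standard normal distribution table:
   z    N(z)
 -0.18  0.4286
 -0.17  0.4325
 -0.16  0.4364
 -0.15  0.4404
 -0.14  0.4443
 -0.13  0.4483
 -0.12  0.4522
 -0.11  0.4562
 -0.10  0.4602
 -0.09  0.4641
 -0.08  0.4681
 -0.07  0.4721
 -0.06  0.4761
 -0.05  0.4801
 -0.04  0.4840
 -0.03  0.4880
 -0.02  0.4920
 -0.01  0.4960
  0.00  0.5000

σ√T = 0.37·√1.5 = 0.4532
d₁ = [ln(415/390) + (0.033 − 0.033 + ½·0.37²)·1.5] / (σ√T) = (0.0621 + 0.1027) / 0.4532 = 0.3637 → 0.36
d₂ = 0.3637 − 0.4532 = -0.0895 → -0.09
Risk-neutral Pr[S_T > K] = N(d₂) = N(-0.09) = 0.4641

0.4641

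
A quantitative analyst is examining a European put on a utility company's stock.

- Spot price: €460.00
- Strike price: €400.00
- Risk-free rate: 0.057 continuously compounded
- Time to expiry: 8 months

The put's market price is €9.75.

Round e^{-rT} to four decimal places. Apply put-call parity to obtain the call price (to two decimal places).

€84.67

exp(−rT) = exp(−0.057·0.6667) = 0.9627
Put-call parity: C − P = S − K·e^(−rT) = 460 − 400·0.9627 = 460 − 385.0800 = 74.9200
C = P + (C − P) = 9.75 + (74.9200) = 84.6700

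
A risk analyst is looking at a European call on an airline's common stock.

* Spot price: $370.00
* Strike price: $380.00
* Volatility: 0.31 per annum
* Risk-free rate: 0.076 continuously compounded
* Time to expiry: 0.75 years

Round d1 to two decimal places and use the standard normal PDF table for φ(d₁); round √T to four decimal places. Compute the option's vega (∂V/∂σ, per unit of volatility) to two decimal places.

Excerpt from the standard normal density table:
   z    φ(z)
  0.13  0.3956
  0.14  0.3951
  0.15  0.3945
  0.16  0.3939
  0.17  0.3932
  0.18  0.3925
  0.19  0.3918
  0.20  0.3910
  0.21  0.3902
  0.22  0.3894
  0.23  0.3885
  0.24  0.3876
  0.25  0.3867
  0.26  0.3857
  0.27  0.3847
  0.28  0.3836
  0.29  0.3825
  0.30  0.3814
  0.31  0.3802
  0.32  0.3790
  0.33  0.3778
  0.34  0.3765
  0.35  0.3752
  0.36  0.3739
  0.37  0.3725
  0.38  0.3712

T = 0.75;  σ√T = 0.2685
d₁ = [ln(370/380) + (0.076 + ½·0.31²)·0.75] / (σ√T) = (-0.0267 + 0.0930) / 0.2685 = 0.2472 → 0.25
√T = √0.75 = 0.8660
φ(d₁) = φ(0.25) = 0.3867
vega = S·φ(d₁)·√T = 370·0.3867·0.8660 = 123.9064

123.91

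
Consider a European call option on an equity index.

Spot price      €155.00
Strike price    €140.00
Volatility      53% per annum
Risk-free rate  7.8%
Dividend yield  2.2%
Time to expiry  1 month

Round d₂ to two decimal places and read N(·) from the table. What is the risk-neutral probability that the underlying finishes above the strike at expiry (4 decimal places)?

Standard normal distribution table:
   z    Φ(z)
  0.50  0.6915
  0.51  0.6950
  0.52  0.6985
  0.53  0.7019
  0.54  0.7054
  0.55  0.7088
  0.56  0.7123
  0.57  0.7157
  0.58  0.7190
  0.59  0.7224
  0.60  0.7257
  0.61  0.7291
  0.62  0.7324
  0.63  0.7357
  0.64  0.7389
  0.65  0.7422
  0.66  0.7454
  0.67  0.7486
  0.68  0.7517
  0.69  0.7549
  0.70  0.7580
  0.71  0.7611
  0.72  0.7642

0.7324

σ√T = 0.53·√0.08333 = 0.1530
d₁ = [ln(155/140) + (0.078 − 0.022 + 0.53²/2)·0.08333] / 0.1530 = [0.1018 + 0.0164] / 0.1530 = 0.7723 ≈ 0.77
d₂ = d₁ − σ√T = 0.7723 − 0.1530 = 0.6193 ≈ 0.62
Risk-neutral Pr[S_T > K] = N(d₂) = N(0.62) = 0.7324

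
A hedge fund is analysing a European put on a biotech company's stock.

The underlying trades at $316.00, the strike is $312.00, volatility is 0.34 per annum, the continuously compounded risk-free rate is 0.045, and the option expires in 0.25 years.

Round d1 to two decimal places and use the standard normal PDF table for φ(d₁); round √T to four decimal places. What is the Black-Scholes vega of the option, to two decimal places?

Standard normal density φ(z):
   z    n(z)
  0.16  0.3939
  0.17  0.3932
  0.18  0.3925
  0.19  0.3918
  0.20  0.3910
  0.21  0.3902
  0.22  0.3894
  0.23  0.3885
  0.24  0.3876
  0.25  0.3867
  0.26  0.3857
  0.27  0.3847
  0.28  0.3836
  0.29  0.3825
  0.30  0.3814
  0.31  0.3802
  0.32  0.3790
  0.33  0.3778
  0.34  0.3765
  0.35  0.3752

61.38

T = 0.25;  σ√T = 0.1700
d₁ = [ln(316/312) + (0.045 + ½·0.34²)·0.25] / (σ√T) = (0.0127 + 0.0257) / 0.1700 = 0.2261 which rounds to 0.23
√T = √0.25 = 0.5000
φ(d₁) = φ(0.23) = 0.3885
vega = S·φ(d₁)·√T = 316·0.3885·0.5000 = 61.3830
(Call and put vega coincide under Black-Scholes.)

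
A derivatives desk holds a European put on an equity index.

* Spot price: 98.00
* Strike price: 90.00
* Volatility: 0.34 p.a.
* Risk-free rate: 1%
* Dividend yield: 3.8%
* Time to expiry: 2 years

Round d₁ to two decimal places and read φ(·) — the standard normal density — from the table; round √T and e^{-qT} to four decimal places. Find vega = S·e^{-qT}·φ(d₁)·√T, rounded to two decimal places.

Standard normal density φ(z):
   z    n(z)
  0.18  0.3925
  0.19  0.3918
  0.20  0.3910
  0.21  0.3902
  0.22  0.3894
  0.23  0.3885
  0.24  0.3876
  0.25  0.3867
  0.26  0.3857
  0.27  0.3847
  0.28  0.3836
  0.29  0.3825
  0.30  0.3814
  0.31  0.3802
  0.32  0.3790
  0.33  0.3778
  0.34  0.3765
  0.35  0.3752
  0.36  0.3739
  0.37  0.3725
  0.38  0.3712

48.99

σ√T = 0.34·√2 = 0.4808
d₁ = [ln(98/90) + (0.01 − 0.038 + 0.34²/2)·2] / 0.4808 = [0.0852 + 0.0596] / 0.4808 = 0.3011 → 0.30
√T = √2 = 1.4142
φ(d₁) = φ(0.30) = 0.3814
e^(−qT) = e^(−0.038·2) = 0.9268
vega = S·e^(−qT)·φ(d₁)·√T = 98·0.9268·0.3814·1.4142 = 48.9896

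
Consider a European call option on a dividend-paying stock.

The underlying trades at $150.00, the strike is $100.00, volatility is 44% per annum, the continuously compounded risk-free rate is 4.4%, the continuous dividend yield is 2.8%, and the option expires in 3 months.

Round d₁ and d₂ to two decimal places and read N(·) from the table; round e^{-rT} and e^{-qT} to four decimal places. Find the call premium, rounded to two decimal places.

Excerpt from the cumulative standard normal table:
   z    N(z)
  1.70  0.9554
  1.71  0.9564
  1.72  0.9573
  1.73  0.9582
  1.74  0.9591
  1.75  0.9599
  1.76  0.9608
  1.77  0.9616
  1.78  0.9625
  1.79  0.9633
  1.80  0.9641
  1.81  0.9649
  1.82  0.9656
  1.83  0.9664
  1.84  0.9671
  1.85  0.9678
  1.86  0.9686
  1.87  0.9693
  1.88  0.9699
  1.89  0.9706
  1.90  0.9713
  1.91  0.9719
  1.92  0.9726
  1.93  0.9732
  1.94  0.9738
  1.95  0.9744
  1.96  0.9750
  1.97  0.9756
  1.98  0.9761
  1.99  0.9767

σ√T = 0.44·√0.25 = 0.2200
d₁ = [ln(150/100) + (0.044 − 0.028 + 0.44²/2)·0.25] / 0.2200 = [0.4055 + 0.0282] / 0.2200 = 1.9712 ≈ 1.97
d₂ = d₁ − σ√T = 1.9712 − 0.2200 = 1.7512 ≈ 1.75
exp(−qT) = exp(−0.028·0.25) = 0.9930;  exp(−rT) = exp(−0.044·0.25) = 0.9891
N(d₁) = N(1.97) = 0.9756;  N(d₂) = N(1.75) = 0.9599
C = 150·0.9930·0.9756 − 100·0.9891·0.9599 = 145.3156 − 94.9437 = 50.3719

$50.37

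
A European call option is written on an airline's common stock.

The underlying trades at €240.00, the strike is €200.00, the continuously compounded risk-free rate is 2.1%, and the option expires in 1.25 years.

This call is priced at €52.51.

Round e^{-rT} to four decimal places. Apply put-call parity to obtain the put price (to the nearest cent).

exp(−rT) = exp(−0.021·1.25) = 0.9741
Put-call parity: C − P = S − K·e^(−rT) = 240 − 200·0.9741 = 240 − 194.8200 = 45.1800
P = C − (C − P) = 52.51 − (45.1800) = 7.3300

€7.33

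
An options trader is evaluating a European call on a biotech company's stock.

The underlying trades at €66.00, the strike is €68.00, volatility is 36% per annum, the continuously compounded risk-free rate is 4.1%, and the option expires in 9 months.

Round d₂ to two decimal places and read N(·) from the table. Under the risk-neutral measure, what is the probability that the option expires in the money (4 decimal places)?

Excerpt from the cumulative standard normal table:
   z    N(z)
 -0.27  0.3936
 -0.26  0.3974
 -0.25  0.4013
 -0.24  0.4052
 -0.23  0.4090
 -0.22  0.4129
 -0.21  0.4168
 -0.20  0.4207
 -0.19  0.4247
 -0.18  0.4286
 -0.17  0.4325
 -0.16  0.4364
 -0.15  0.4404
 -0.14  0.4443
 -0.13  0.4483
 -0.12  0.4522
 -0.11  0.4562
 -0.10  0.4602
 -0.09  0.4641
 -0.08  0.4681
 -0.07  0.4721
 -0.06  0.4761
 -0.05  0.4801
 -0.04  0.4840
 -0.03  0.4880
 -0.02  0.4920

0.4404

σ√T = 0.36·√0.75 = 0.3118
d₁ = [ln(66/68) + (0.041 + 0.36²/2)·0.75] / 0.3118 = [-0.0299 + 0.0794] / 0.3118 = 0.1588 → 0.16
d₂ = d₁ − σ√T = 0.1588 − 0.3118 = -0.1530 → -0.15
Risk-neutral Pr[S_T > K] = N(d₂) = N(-0.15) = 0.4404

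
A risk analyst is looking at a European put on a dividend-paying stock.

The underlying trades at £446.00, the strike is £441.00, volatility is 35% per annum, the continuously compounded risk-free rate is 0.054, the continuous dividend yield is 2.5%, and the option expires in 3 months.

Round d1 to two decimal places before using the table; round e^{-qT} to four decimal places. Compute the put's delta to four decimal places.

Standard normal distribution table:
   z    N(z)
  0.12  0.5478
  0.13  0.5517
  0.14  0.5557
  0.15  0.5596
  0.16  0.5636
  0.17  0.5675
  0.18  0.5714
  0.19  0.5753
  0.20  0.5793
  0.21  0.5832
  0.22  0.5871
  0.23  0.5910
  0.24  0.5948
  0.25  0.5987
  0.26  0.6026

-0.4221

T = 0.25;  σ√T = 0.1750
d₁ = [ln(446/441) + (0.054 − 0.025 + 0.35²/2)·0.25] / 0.1750 = [0.0113 + 0.0226] / 0.1750 = 0.1934 ≈ 0.19
N(d₁) = N(0.19) = 0.5753
Δ_put = exp(−qT)·(N(d₁) − 1) = 0.9938·(0.5753 − 1) = -0.4221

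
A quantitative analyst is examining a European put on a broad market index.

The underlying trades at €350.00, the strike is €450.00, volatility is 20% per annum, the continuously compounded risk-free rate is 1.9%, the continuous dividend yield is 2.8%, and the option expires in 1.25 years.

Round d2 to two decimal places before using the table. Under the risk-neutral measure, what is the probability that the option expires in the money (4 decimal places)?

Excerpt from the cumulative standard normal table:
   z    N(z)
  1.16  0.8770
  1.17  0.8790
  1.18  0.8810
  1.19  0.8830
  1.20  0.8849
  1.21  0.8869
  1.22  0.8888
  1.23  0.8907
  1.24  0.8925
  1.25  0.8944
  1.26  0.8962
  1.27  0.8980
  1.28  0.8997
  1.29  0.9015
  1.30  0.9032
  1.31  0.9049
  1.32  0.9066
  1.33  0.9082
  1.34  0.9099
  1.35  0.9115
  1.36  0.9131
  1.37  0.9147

σ√T = 0.2·√1.25 = 0.2236
d₁ = [ln(350/450) + (0.019 − 0.028 + 0.2²/2)·1.25] / 0.2236 = [-0.2513 + 0.0138] / 0.2236 = -1.0624 → -1.06
d₂ = d₁ − σ√T = -1.0624 − 0.2236 = -1.2860 → -1.29
Risk-neutral Pr[S_T < K] = N(−d₂) = N(1.29) = 0.9015

0.9015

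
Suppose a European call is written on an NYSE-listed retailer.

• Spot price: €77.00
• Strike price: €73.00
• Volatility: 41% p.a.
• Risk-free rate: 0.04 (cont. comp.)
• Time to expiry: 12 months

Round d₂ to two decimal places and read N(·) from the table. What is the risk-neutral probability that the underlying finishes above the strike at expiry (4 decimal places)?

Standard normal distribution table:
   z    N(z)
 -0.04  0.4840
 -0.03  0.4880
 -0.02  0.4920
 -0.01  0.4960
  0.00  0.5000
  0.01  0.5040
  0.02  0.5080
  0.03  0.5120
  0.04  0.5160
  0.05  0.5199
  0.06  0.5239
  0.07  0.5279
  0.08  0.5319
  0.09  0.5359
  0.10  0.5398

0.5080

σ√T = 0.41·√1 = 0.4100
ln(S/K) + (r + σ²/2)T = ln(77/73) + (0.04 + 0.41²/2)·1 = 0.0533 + 0.1240 = 0.1774
d₁ = 0.1774 / 0.4100 = 0.4327 which rounds to 0.43
d₂ = d₁ − σ√T = 0.4327 − 0.4100 = 0.0227 which rounds to 0.02
Risk-neutral Pr[S_T > K] = N(d₂) = N(0.02) = 0.5080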